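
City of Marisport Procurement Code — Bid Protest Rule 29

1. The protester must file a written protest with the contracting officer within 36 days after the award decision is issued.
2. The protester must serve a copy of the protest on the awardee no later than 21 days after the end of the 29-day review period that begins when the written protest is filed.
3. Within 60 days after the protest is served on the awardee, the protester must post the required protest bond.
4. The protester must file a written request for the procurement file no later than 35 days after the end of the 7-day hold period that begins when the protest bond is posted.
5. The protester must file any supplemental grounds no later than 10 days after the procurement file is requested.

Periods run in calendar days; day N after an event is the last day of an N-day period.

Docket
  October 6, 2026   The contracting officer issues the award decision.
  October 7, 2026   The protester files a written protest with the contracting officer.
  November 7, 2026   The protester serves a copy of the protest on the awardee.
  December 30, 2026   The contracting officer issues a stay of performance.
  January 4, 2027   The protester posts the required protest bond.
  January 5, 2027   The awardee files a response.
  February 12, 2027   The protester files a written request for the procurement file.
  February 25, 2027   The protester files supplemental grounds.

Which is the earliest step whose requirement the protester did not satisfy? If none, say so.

Step 1 — counting 36 days from October 6, 2026 (when the award decision is issued) gives a deadline of November 11, 2026; October 7, 2026 is within that limit.
Step 2 — counting 21 days from November 5, 2026 (end of the 29-day review period, which began when the written protest is filed on October 7, 2026) gives a deadline of November 26, 2026; completed November 7, 2026, before the deadline.
Step 3 — counting 60 days from November 7, 2026 (when the protest is served on the awardee) gives a deadline of January 6, 2027; done January 4, 2027 — timely.
Step 4 — counting 35 days from January 11, 2027 (end of the 7-day hold period, which began when the protest bond is posted on January 4, 2027) gives a deadline of February 15, 2027; done February 12, 2027 — timely.
Step 5 — counting 10 days from February 12, 2027 (when the procurement file is requested) gives a deadline of February 22, 2027; February 25, 2027 misses that deadline by 3 days.

Step 5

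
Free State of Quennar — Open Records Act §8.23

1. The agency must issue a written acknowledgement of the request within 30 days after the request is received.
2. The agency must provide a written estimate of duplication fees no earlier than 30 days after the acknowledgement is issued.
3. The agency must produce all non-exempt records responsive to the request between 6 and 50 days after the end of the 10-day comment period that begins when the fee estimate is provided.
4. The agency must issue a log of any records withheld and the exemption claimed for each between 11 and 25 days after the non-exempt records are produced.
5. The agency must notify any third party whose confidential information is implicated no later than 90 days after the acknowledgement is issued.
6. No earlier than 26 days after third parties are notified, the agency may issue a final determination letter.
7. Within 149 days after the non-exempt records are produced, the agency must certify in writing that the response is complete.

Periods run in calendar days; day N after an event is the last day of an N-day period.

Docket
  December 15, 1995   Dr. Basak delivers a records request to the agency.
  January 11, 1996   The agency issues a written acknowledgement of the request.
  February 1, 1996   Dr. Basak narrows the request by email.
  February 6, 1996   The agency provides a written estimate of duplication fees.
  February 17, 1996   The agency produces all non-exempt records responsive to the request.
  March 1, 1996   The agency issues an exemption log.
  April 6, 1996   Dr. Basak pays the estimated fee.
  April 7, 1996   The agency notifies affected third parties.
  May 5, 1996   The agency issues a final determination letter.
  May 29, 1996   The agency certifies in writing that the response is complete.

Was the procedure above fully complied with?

No

(1) due by December 15, 1995 + 30 days = January 14, 1996; done January 11, 1996 — timely.
(2) permitted from January 11, 1996 + 30 days = February 10, 1996 onward; February 6, 1996 is 4 days before the earliest permitted date.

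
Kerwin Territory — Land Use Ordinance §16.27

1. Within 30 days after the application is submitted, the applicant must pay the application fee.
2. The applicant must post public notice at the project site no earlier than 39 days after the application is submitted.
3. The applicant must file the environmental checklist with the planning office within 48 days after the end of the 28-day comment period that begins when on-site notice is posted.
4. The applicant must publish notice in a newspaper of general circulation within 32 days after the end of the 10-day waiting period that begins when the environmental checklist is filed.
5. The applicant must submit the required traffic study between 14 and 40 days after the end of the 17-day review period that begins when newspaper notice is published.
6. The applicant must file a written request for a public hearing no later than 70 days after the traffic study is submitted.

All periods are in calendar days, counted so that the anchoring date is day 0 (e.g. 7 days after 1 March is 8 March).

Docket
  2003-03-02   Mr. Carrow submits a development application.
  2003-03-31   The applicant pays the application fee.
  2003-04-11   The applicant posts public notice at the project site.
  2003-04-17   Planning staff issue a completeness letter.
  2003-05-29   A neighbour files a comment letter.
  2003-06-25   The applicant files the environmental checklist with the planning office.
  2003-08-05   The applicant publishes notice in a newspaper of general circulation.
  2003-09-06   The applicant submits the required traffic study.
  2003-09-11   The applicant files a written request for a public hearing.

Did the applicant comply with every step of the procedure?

Yes

Step 1: 30 days after 2003-03-02 (when the application is submitted) is 2003-04-01; completed 2003-03-31, before the deadline.
Step 2: the earliest permitted date is 39 days after 2003-03-02 (when the application is submitted), i.e. 2003-04-10; done 2003-04-11 — permitted.
Step 3: 48 days after 2003-05-09 (end of the 28-day comment period, which began when on-site notice is posted on 2003-04-11) is 2003-06-26; done 2003-06-25 — timely.
Step 4: 32 days after 2003-07-05 (end of the 10-day waiting period, which began when the environmental checklist is filed on 2003-06-25) is 2003-08-06; 2003-08-05 is within that limit.
Step 5: the window is 14–40 days after 2003-08-22 (end of the 17-day review period, which began when newspaper notice is published on 2003-08-05), so 2003-09-05 through 2003-10-01; done 2003-09-06 — within the window.
Step 6: 70 days after 2003-09-06 (when the traffic study is submitted) is 2003-11-15; completed 2003-09-11, before the deadline.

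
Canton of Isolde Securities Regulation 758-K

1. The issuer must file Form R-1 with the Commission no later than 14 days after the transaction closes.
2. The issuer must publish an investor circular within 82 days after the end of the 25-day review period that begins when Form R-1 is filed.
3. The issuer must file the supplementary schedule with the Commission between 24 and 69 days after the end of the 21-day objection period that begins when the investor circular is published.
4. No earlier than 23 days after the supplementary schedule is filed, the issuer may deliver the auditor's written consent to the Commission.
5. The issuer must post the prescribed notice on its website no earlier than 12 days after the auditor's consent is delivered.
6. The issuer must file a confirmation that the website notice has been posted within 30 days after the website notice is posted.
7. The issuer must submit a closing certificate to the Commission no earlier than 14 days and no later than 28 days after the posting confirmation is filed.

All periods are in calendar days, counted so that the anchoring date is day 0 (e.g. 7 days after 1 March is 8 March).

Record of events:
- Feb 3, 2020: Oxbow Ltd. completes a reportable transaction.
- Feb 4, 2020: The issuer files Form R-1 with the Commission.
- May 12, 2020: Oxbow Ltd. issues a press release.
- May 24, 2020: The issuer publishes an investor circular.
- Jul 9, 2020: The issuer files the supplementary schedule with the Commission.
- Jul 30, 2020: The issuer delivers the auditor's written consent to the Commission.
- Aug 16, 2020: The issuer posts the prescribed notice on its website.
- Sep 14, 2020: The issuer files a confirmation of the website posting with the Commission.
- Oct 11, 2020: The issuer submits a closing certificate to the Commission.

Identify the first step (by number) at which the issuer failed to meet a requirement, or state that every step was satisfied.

Step 1: 14 days after Feb 3, 2020 (when the transaction closes) is Feb 17, 2020; Feb 4, 2020 is within that limit.
Step 2: 82 days after Feb 29, 2020 (end of the 25-day review period, which began when Form R-1 is filed on Feb 4, 2020) is May 21, 2020; done May 24, 2020 — 3 days late.
Later steps need not be reached.

Step 2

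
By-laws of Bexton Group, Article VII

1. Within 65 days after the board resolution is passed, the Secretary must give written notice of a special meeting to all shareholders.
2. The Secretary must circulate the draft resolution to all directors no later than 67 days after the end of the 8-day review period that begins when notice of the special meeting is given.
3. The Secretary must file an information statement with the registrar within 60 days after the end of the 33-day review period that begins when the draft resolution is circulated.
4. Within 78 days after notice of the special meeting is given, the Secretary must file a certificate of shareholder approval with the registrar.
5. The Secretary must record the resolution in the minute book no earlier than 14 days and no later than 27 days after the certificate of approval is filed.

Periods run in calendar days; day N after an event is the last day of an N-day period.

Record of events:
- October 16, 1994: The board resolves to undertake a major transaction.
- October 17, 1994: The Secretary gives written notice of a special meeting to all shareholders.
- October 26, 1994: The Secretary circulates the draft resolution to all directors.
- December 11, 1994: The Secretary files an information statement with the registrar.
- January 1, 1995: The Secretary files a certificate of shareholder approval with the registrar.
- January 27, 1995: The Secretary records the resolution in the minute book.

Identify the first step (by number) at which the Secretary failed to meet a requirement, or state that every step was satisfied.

None — every step was satisfied

Step 1 — counting 65 days from October 16, 1994 (when the board resolution is passed) gives a deadline of December 20, 1994; October 17, 1994 is within that limit.
Step 2 — counting 67 days from October 25, 1994 (end of the 8-day review period, which began when notice of the special meeting is given on October 17, 1994) gives a deadline of December 31, 1994; done October 26, 1994 — timely.
Step 3 — counting 60 days from November 28, 1994 (end of the 33-day review period, which began when the draft resolution is circulated on October 26, 1994) gives a deadline of January 27, 1995; December 11, 1994 is within that limit.
Step 4 — counting 78 days from October 17, 1994 (when notice of the special meeting is given) gives a deadline of January 3, 1995; January 1, 1995 is within that limit.
Step 5 — 14 and 27 days from January 1, 1995 (when the certificate of approval is filed) are January 15, 1995 and January 28, 1995 respectively; January 27, 1995 falls inside that range.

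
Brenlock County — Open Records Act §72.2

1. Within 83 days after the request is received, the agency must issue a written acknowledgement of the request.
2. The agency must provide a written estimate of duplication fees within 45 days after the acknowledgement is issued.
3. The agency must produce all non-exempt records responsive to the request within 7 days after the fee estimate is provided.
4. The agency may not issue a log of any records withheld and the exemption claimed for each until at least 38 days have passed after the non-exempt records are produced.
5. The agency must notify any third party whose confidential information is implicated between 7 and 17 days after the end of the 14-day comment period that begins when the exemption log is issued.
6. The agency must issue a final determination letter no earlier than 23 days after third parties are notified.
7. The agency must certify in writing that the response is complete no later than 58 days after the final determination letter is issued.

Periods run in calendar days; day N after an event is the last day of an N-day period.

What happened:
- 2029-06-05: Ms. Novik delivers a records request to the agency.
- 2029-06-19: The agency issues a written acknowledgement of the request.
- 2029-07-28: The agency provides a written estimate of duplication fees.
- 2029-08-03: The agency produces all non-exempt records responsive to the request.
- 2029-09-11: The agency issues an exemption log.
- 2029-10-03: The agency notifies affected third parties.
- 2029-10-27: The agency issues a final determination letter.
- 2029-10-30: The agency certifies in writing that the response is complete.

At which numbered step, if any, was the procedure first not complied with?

(1) due by 2029-06-05 + 83 days = 2029-08-27; 2029-06-19 is within that limit.
(2) due by 2029-06-19 + 45 days = 2029-08-03; completed 2029-07-28, before the deadline.
(3) due by 2029-07-28 + 7 days = 2029-08-04; done 2029-08-03 — timely.
(4) permitted from 2029-08-03 + 38 days = 2029-09-10 onward; done 2029-09-11 — permitted.
(5) the permitted window runs from 2029-09-25 + 7 = 2029-10-02 to 2029-09-25 + 17 = 2029-10-12; done 2029-10-03, which is between those dates.
(6) permitted from 2029-10-03 + 23 days = 2029-10-26 onward; done 2029-10-27, after the minimum wait.
(7) due by 2029-10-27 + 58 days = 2029-12-24; completed 2029-10-30, before the deadline.

None — every step was satisfied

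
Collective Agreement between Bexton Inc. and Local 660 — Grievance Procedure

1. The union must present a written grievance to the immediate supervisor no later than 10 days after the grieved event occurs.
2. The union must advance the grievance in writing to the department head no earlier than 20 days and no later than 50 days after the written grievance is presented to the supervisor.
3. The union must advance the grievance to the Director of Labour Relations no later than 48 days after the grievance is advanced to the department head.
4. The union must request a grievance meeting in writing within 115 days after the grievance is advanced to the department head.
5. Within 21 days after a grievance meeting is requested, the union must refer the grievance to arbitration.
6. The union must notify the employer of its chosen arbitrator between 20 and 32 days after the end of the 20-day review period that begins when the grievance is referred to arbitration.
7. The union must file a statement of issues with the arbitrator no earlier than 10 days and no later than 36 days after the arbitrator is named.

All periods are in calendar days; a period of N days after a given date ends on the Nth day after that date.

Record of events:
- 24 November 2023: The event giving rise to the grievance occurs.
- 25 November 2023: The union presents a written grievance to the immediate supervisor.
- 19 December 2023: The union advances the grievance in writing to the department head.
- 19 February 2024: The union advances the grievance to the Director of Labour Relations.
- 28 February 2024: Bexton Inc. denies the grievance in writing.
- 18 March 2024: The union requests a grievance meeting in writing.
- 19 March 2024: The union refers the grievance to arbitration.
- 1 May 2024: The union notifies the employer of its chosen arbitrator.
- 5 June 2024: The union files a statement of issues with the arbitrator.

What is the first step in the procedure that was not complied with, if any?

(1) due by 24 November 2023 + 10 days = 4 December 2023; completed 25 November 2023, before the deadline.
(2) the permitted window runs from 25 November 2023 + 20 = 15 December 2023 to 25 November 2023 + 50 = 14 January 2024; done 19 December 2023 — within the window.
(3) due by 19 December 2023 + 48 days = 5 February 2024; not done until 19 February 2024, 14 days after the deadline.

Step 3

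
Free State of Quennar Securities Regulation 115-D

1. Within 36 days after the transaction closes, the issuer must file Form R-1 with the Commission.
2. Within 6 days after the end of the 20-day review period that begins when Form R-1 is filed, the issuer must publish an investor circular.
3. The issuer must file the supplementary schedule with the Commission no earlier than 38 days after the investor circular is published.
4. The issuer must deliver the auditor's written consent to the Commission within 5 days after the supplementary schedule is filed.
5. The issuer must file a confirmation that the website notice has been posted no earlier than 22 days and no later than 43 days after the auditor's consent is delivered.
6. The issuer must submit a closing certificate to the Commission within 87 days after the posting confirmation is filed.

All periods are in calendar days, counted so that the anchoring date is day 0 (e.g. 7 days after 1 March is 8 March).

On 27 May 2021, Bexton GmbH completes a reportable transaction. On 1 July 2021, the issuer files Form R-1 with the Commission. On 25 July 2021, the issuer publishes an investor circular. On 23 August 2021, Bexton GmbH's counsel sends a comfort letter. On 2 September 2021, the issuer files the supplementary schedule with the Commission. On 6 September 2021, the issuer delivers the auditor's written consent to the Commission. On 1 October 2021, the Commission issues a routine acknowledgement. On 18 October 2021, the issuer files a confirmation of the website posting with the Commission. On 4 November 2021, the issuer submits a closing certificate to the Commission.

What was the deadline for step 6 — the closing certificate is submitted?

Step 6 runs from 18 October 2021, when the posting confirmation is filed. 87 days after 18 October 2021 is 13 January 2022.

13 January 2022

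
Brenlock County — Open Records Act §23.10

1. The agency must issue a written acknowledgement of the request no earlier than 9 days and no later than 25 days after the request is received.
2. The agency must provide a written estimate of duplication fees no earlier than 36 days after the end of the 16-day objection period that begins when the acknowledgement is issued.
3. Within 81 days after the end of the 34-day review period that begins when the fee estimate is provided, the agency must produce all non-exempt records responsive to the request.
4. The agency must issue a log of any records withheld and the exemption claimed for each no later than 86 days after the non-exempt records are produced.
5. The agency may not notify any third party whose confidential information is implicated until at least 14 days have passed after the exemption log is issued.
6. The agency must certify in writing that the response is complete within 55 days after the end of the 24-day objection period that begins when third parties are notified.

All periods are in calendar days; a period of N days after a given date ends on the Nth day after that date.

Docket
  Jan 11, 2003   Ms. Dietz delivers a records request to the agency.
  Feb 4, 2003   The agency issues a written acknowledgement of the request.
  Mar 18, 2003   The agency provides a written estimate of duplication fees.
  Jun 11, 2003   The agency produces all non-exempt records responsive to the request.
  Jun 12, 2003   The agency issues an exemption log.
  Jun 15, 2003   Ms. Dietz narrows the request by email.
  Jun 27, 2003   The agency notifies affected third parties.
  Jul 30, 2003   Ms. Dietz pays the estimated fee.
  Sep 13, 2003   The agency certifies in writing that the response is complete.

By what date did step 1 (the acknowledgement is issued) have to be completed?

Step 1 runs from Jan 11, 2003, when the request is received. The window is 9–25 days after Jan 11, 2003; it closes on Feb 5, 2003.

Feb 5, 2003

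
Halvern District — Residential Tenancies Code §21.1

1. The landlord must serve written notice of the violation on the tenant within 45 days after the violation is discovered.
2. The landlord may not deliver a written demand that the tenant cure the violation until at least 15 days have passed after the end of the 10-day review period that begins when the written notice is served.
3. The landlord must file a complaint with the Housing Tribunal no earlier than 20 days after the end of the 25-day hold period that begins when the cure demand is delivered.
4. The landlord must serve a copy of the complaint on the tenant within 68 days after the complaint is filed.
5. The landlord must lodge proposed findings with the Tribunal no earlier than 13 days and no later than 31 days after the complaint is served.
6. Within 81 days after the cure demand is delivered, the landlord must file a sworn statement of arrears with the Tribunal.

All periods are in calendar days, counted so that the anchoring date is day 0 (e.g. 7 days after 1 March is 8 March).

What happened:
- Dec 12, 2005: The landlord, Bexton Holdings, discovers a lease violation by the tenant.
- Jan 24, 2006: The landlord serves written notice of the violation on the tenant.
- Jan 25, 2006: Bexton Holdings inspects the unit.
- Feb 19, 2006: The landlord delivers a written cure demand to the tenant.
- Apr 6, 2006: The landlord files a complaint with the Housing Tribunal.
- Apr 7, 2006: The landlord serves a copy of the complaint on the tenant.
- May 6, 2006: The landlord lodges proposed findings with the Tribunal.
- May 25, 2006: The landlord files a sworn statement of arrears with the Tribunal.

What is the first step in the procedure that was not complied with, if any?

(1) due by Dec 12, 2005 + 45 days = Jan 26, 2006; Jan 24, 2006 is within that limit.
(2) permitted from Feb 3, 2006 + 15 days = Feb 18, 2006 onward; done Feb 19, 2006, after the minimum wait.
(3) permitted from Mar 16, 2006 + 20 days = Apr 5, 2006 onward; done Apr 6, 2006 — permitted.
(4) due by Apr 6, 2006 + 68 days = Jun 13, 2006; Apr 7, 2006 is within that limit.
(5) the permitted window runs from Apr 7, 2006 + 13 = Apr 20, 2006 to Apr 7, 2006 + 31 = May 8, 2006; done May 6, 2006 — within the window.
(6) due by Feb 19, 2006 + 81 days = May 11, 2006; not done until May 25, 2006, 14 days after the deadline.

Step 6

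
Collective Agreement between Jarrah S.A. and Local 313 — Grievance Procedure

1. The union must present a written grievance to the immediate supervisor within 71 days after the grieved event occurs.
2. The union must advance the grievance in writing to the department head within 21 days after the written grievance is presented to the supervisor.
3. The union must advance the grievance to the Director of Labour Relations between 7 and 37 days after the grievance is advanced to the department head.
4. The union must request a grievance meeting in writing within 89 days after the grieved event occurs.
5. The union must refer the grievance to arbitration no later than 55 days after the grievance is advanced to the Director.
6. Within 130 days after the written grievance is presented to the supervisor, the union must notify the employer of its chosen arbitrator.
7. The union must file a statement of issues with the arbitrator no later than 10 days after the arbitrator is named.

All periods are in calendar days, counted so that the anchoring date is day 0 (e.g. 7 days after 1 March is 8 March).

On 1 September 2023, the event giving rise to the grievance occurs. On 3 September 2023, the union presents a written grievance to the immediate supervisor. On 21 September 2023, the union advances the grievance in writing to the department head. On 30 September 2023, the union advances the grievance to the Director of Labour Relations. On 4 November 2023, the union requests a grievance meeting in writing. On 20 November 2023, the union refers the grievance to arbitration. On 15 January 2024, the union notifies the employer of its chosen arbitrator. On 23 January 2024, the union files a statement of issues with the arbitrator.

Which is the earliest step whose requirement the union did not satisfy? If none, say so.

Step 1 — counting 71 days from 1 September 2023 (when the grieved event occurs) gives a deadline of 11 November 2023; done 3 September 2023 — timely.
Step 2 — counting 21 days from 3 September 2023 (when the written grievance is presented to the supervisor) gives a deadline of 24 September 2023; 21 September 2023 is within that limit.
Step 3 — 7 and 37 days from 21 September 2023 (when the grievance is advanced to the department head) are 28 September 2023 and 28 October 2023 respectively; done 30 September 2023, which is between those dates.
Step 4 — counting 89 days from 1 September 2023 (when the grieved event occurs) gives a deadline of 29 November 2023; 4 November 2023 is within that limit.
Step 5 — counting 55 days from 30 September 2023 (when the grievance is advanced to the Director) gives a deadline of 24 November 2023; completed 20 November 2023, before the deadline.
Step 6 — counting 130 days from 3 September 2023 (when the written grievance is presented to the supervisor) gives a deadline of 11 January 2024; not done until 15 January 2024, 4 days after the deadline.
No need to go further; step 6 was not satisfied.

Step 6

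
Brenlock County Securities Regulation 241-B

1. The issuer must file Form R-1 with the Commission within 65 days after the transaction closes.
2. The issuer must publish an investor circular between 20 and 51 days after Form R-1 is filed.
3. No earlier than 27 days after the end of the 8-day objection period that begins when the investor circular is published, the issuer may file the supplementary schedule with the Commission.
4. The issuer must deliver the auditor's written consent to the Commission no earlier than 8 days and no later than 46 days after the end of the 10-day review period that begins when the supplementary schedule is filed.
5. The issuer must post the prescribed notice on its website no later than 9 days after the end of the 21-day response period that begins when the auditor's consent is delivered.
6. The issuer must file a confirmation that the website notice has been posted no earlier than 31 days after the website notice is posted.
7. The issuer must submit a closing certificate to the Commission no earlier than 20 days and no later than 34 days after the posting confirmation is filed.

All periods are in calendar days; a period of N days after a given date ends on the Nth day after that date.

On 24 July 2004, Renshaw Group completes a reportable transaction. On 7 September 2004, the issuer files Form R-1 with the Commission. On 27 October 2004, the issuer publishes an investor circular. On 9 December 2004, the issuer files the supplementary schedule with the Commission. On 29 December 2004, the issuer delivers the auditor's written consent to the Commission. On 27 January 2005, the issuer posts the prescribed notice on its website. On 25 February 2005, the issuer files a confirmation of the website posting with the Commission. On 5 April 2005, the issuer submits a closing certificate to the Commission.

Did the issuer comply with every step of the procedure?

(1) due by 24 July 2004 + 65 days = 27 September 2004; 7 September 2004 is within that limit.
(2) the permitted window runs from 7 September 2004 + 20 = 27 September 2004 to 7 September 2004 + 51 = 28 October 2004; done 27 October 2004 — within the window.
(3) permitted from 4 November 2004 + 27 days = 1 December 2004 onward; 9 December 2004 is on or after that date.
(4) the permitted window runs from 19 December 2004 + 8 = 27 December 2004 to 19 December 2004 + 46 = 3 February 2005; done 29 December 2004 — within the window.
(5) due by 19 January 2005 + 9 days = 28 January 2005; done 27 January 2005 — timely.
(6) permitted from 27 January 2005 + 31 days = 27 February 2005 onward; acted on 25 February 2005, 2 days prematurely.

No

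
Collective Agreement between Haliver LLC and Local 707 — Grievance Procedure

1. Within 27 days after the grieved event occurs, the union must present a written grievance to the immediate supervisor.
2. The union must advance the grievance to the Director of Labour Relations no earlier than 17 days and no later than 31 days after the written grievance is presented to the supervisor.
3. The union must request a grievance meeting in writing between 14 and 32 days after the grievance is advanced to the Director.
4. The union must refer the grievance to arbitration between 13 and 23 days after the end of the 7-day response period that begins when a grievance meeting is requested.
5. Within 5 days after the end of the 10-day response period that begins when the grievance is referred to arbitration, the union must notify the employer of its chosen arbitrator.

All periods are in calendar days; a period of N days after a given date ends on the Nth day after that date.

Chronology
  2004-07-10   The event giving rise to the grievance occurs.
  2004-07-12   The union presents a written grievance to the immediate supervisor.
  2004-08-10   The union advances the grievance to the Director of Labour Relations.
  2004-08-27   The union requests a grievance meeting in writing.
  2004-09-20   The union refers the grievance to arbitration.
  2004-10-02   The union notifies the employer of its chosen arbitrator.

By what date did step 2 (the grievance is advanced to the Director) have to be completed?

Step 2 runs from 2004-07-12, when the written grievance is presented to the supervisor. The window is 17–31 days after 2004-07-12; it closes on 2004-08-12.

2004-08-12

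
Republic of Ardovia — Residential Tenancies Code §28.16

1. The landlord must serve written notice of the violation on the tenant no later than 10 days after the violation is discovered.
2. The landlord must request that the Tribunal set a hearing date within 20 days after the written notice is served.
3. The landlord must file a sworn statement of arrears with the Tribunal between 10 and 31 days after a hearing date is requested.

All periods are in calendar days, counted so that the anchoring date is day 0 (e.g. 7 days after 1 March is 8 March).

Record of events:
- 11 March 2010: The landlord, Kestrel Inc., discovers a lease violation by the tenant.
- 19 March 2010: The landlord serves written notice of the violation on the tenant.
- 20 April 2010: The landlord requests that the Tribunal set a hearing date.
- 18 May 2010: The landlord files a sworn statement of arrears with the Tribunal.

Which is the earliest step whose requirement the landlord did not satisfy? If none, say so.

Step 2

(1) due by 11 March 2010 + 10 days = 21 March 2010; done 19 March 2010 — timely.
(2) due by 19 March 2010 + 20 days = 8 April 2010; done 20 April 2010 — 12 days late.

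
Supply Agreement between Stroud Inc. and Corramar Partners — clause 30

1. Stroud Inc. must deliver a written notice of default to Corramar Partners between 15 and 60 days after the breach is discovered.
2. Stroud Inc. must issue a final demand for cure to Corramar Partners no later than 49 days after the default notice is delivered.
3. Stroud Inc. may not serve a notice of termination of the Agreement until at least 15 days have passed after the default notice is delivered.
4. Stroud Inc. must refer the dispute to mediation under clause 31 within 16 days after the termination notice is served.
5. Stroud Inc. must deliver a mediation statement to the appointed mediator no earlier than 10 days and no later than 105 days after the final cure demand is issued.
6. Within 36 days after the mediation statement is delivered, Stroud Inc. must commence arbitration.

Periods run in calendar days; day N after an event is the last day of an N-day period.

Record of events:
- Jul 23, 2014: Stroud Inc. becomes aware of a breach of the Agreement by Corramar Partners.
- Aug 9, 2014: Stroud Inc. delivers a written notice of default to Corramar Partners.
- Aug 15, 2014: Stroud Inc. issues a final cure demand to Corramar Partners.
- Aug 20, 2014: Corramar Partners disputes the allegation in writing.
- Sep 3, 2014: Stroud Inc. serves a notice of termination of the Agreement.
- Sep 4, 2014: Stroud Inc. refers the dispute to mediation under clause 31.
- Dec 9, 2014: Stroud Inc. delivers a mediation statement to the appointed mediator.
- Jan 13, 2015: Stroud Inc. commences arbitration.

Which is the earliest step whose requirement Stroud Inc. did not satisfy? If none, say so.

Step 5

Step 1 — 15 and 60 days from Jul 23, 2014 (when the breach is discovered) are Aug 7, 2014 and Sep 21, 2014 respectively; done Aug 9, 2014 — within the window.
Step 2 — counting 49 days from Aug 9, 2014 (when the default notice is delivered) gives a deadline of Sep 27, 2014; completed Aug 15, 2014, before the deadline.
Step 3 — must wait 15 days from Aug 9, 2014 (when the default notice is delivered), so not before Aug 24, 2014; done Sep 3, 2014 — permitted.
Step 4 — counting 16 days from Sep 3, 2014 (when the termination notice is served) gives a deadline of Sep 19, 2014; completed Sep 4, 2014, before the deadline.
Step 5 — 10 and 105 days from Aug 15, 2014 (when the final cure demand is issued) are Aug 25, 2014 and Nov 28, 2014 respectively; done Dec 9, 2014 — 11 days after the window closed.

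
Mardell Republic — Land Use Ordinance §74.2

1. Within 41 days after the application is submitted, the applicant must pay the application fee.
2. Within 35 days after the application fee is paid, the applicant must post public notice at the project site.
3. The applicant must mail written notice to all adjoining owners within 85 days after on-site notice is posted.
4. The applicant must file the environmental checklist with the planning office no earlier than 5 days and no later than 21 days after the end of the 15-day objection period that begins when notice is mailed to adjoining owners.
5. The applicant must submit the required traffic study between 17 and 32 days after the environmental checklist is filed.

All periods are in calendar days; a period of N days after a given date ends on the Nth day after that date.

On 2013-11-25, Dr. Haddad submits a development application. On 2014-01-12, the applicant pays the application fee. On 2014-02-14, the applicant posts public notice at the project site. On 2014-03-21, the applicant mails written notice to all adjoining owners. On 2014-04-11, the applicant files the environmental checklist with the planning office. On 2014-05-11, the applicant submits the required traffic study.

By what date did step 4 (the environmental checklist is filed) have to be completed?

2014-04-26

Notice is mailed to adjoining owners on 2014-03-21; the 15-day objection period therefore ends 2014-04-05, and step 4 runs from that date. The window is 5–21 days after 2014-04-05; it closes on 2014-04-26.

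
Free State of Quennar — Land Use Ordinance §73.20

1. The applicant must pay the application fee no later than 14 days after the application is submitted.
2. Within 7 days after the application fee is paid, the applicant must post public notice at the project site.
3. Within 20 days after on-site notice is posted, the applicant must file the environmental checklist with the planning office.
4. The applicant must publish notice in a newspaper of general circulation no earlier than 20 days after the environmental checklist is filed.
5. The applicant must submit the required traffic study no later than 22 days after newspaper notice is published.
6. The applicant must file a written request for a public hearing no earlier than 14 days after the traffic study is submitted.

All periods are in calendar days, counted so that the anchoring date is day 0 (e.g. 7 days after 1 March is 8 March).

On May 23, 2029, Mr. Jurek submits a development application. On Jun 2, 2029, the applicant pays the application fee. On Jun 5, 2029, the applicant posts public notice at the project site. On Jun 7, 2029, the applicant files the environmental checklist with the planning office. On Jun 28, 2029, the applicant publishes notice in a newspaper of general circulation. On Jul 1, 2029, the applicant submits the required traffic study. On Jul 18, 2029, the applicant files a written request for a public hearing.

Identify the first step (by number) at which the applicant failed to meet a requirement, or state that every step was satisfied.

Step 1: 14 days after May 23, 2029 (when the application is submitted) is Jun 6, 2029; completed Jun 2, 2029, before the deadline.
Step 2: 7 days after Jun 2, 2029 (when the application fee is paid) is Jun 9, 2029; completed Jun 5, 2029, before the deadline.
Step 3: 20 days after Jun 5, 2029 (when on-site notice is posted) is Jun 25, 2029; completed Jun 7, 2029, before the deadline.
Step 4: the earliest permitted date is 20 days after Jun 7, 2029 (when the environmental checklist is filed), i.e. Jun 27, 2029; done Jun 28, 2029 — permitted.
Step 5: 22 days after Jun 28, 2029 (when newspaper notice is published) is Jul 20, 2029; completed Jul 1, 2029, before the deadline.
Step 6: the earliest permitted date is 14 days after Jul 1, 2029 (when the traffic study is submitted), i.e. Jul 15, 2029; Jul 18, 2029 is on or after that date.

None — every step was satisfied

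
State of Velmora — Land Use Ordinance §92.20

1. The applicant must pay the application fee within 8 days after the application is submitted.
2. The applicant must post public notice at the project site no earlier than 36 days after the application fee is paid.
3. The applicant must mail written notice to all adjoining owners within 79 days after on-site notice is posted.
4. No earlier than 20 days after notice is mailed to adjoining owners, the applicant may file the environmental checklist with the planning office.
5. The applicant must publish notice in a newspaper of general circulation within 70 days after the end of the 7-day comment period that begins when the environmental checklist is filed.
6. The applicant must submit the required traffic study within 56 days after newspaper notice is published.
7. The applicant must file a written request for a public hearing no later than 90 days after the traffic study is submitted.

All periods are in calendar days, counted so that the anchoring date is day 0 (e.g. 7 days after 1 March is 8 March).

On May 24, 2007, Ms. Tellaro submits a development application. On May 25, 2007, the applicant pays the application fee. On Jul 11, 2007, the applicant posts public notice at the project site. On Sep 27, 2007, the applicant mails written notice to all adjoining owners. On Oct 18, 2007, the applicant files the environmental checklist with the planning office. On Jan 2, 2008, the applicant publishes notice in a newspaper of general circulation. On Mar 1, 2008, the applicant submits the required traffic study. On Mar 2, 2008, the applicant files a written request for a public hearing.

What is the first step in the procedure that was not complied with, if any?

(1) due by May 24, 2007 + 8 days = Jun 1, 2007; May 25, 2007 is within that limit.
(2) permitted from May 25, 2007 + 36 days = Jun 30, 2007 onward; done Jul 11, 2007, after the minimum wait.
(3) due by Jul 11, 2007 + 79 days = Sep 28, 2007; Sep 27, 2007 is within that limit.
(4) permitted from Sep 27, 2007 + 20 days = Oct 17, 2007 onward; done Oct 18, 2007 — permitted.
(5) due by Oct 25, 2007 + 70 days = Jan 3, 2008; Jan 2, 2008 is within that limit.
(6) due by Jan 2, 2008 + 56 days = Feb 27, 2008; done Mar 1, 2008 — 3 days late.
Later steps need not be reached.

Step 6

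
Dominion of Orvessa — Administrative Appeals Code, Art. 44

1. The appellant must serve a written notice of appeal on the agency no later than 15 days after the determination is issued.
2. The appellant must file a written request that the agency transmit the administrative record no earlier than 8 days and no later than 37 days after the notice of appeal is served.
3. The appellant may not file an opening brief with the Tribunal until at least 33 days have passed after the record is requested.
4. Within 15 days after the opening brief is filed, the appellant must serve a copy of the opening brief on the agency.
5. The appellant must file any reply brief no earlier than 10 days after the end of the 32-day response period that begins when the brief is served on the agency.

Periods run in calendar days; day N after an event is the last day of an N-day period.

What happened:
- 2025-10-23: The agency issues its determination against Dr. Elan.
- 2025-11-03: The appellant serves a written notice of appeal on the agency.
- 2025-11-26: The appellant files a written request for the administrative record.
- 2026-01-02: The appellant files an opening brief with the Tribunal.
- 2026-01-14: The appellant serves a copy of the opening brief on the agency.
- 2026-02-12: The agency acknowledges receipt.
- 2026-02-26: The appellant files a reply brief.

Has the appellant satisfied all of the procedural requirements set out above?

Yes

Step 1 — counting 15 days from 2025-10-23 (when the determination is issued) gives a deadline of 2025-11-07; 2025-11-03 is within that limit.
Step 2 — 8 and 37 days from 2025-11-03 (when the notice of appeal is served) are 2025-11-11 and 2025-12-10 respectively; done 2025-11-26 — within the window.
Step 3 — must wait 33 days from 2025-11-26 (when the record is requested), so not before 2025-12-29; done 2026-01-02 — permitted.
Step 4 — counting 15 days from 2026-01-02 (when the opening brief is filed) gives a deadline of 2026-01-17; done 2026-01-14 — timely.
Step 5 — must wait 10 days from 2026-02-15 (end of the 32-day response period, which began when the brief is served on the agency on 2026-01-14), so not before 2026-02-25; done 2026-02-26 — permitted.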